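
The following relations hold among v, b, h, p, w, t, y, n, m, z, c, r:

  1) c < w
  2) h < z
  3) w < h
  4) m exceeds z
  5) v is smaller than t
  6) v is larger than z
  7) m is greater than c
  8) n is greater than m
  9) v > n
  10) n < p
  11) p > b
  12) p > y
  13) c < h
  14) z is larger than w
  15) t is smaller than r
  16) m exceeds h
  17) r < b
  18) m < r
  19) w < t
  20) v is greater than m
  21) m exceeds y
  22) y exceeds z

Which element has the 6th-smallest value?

m

Chaining the given pairs: c < w < h < z < y < m < n < v < t < r < b < p.
The 6th smallest is m.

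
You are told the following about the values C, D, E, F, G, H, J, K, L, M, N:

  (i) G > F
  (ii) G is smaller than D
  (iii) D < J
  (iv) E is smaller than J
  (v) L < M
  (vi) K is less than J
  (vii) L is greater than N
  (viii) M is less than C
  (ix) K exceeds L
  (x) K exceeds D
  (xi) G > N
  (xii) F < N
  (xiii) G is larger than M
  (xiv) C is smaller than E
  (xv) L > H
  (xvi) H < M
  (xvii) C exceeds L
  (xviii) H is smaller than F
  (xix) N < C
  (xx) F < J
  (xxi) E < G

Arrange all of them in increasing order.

Each adjacent pair is fixed by a given relation: H < F; F < N; N < L; L < M; M < C; C < E; E < G; G < D; D < K; K < J. Chaining them end to end gives the full order.

H < F < N < L < M < C < E < G < D < K < J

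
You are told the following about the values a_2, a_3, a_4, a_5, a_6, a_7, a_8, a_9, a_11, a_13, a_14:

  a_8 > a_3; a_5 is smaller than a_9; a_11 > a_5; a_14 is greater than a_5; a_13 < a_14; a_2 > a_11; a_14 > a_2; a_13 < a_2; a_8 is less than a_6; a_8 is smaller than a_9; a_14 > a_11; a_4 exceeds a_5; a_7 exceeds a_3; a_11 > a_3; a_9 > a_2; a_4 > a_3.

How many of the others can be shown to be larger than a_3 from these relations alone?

8

From a_3 the given relations immediately reach a_8, a_11, a_7, a_4.
From those, a_6, a_2, a_9, a_14 — 8 in total.
Nothing else is reachable above a_3; 8 in all.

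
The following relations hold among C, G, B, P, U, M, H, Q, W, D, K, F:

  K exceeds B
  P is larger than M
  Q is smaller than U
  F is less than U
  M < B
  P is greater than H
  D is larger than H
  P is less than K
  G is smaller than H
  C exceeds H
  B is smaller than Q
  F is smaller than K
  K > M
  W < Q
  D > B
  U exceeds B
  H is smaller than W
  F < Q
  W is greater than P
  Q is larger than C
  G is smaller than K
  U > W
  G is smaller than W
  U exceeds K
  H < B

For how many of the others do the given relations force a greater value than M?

Directly above M: P, B, K.
One step further: W, Q, D, U (7 so far).
Nothing else is reachable above M; 7 in all.

7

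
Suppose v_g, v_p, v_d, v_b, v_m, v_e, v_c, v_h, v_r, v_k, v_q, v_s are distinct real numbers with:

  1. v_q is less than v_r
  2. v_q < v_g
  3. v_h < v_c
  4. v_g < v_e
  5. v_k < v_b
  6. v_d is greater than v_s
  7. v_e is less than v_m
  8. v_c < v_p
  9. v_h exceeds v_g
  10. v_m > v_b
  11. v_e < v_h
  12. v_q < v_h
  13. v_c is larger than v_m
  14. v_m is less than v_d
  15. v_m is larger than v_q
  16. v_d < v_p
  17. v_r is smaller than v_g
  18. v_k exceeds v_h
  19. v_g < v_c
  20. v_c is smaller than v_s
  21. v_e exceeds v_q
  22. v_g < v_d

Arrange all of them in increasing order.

v_q < v_r < v_g < v_e < v_h < v_k < v_b < v_m < v_c < v_s < v_d < v_p

Each adjacent pair is fixed by a given relation: v_q < v_r; v_r < v_g; v_g < v_e; v_e < v_h; v_h < v_k; v_k < v_b; v_b < v_m; v_m < v_c; v_c < v_s; v_s < v_d; v_d < v_p. Chaining them end to end gives the full order.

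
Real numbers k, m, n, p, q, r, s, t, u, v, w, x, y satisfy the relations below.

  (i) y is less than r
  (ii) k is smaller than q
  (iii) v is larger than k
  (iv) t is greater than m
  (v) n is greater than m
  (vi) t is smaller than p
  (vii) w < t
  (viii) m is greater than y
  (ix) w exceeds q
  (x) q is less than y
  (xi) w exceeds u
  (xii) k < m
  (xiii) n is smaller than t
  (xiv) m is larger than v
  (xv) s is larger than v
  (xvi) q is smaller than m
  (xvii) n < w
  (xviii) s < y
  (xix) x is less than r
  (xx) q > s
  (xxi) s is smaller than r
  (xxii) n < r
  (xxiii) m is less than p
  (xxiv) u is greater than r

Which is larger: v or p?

v < s < q < y < m < n < r < u < w < t < p, by transitivity through s, q, y, m, n, r, u, w, t.
So v < p; p is the larger of the two.

p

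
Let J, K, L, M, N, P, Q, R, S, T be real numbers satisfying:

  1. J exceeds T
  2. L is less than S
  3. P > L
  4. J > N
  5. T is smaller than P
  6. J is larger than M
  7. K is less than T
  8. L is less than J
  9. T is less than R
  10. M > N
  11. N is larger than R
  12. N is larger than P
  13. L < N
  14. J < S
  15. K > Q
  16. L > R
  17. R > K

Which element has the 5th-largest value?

P

The consecutive relations fix a unique order: Q < K < T < R < L < P < N < M < J < S.
Counting 5 from the largest end gives P.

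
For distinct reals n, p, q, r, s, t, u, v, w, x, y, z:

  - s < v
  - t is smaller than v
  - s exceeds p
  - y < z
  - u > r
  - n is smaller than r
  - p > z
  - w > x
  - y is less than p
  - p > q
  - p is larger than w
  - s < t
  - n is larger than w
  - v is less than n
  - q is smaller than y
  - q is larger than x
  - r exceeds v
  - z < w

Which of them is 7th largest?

p

Chaining the given pairs: x < q < y < z < w < p < s < t < v < n < r < u.
The 7th largest is p.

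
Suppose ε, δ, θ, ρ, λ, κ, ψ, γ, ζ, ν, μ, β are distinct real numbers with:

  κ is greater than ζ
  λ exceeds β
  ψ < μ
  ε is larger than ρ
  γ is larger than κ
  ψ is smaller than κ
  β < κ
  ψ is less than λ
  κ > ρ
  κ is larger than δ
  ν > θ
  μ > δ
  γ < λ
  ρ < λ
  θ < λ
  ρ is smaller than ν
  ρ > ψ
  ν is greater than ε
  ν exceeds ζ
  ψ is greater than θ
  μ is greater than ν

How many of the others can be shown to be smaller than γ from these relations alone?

From γ the given relations immediately reach κ.
From those, ζ, ψ, ρ, β, δ — 6 in total.
From those, θ — 7 in total.
Nothing else is reachable below γ; 7 in all.

7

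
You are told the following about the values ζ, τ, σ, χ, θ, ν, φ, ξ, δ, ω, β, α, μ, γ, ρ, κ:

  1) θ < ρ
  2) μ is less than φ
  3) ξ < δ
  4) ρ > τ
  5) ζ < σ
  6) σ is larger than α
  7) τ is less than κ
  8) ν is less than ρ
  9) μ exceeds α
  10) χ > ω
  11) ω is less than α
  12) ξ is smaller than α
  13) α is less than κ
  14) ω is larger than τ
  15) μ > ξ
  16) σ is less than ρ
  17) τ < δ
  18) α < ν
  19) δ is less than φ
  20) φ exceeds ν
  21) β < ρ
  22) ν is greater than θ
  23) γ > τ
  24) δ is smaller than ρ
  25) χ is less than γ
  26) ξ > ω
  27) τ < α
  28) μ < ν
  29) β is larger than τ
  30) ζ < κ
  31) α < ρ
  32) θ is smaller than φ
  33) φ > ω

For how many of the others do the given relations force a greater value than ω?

11

From ω the given relations immediately reach ξ, χ, α, φ.
From those, δ, γ, μ, σ, ν, κ, ρ — 11 in total.
No other element is forced above ω by the given relations, so the count is 11.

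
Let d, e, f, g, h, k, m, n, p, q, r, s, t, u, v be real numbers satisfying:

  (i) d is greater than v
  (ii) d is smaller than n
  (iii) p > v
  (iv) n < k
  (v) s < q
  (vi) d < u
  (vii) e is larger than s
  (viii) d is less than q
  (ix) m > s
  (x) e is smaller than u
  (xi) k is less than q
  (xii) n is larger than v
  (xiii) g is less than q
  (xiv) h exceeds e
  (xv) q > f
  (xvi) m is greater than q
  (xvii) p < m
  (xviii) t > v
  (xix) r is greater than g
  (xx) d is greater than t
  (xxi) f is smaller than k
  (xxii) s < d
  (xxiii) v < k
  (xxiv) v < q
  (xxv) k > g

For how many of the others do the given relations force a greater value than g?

From g the given relations immediately reach r, k, q.
From those, m — 4 in total.
No other element is forced above g by the given relations, so the count is 4.

4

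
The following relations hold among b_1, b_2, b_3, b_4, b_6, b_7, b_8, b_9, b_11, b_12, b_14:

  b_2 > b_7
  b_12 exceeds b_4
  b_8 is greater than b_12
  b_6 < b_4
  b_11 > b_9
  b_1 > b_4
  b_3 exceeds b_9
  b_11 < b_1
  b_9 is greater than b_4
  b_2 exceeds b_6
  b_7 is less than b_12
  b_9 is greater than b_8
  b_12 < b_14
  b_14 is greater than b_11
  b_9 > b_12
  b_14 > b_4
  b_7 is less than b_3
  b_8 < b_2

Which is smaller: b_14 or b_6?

b_6

b_6 < b_4 and b_4 < b_12 give b_6 < b_12.
With b_12 < b_8: b_6 < b_4 < b_12 < b_8.
With b_8 < b_9: b_6 < b_4 < b_12 < b_8 < b_9.
Then b_9 < b_11 extends the chain to b_11.
With b_11 < b_14: b_6 < b_4 < b_12 < b_8 < b_9 < b_11 < b_14.
So b_6 < b_14; b_6 is the smaller of the two.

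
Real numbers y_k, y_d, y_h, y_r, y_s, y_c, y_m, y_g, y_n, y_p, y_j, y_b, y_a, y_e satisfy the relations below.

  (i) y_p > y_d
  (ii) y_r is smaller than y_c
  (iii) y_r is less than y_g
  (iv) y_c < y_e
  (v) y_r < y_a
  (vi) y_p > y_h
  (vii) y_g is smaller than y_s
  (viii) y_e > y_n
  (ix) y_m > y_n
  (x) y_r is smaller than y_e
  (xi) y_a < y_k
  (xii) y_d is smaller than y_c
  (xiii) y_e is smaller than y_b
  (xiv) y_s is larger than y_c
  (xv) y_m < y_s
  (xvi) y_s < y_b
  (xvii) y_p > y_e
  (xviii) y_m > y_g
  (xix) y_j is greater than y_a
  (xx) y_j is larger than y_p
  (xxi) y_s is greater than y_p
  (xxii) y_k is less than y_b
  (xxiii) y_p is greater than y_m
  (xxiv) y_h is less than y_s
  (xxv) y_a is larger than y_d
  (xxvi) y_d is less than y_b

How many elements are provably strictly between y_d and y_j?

The relations place y_d below y_j. An element lies strictly between them when it is forced above y_d and also forced below y_j.
Above y_d: {y_c, y_e, y_a, y_k, y_p, y_s, y_b}. Below y_j: {y_n, y_r, y_g, y_m, y_c, y_e, y_h, y_a, y_p}.
Intersection: {y_c, y_e, y_a, y_p} — 4.

4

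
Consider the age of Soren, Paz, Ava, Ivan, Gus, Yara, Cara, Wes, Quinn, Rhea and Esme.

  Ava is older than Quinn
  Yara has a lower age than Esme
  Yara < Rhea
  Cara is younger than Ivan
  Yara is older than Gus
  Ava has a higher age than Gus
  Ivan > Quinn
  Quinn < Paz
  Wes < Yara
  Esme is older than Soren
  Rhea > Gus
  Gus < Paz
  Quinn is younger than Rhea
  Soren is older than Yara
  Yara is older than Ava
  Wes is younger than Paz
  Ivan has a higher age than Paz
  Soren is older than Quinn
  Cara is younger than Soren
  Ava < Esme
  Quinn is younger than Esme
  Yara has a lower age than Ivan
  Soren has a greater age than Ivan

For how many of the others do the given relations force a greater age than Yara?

From Yara the given relations immediately reach Ivan, Soren, Esme, Rhea.
No other element is forced above Yara by the given relations, so the count is 4.

4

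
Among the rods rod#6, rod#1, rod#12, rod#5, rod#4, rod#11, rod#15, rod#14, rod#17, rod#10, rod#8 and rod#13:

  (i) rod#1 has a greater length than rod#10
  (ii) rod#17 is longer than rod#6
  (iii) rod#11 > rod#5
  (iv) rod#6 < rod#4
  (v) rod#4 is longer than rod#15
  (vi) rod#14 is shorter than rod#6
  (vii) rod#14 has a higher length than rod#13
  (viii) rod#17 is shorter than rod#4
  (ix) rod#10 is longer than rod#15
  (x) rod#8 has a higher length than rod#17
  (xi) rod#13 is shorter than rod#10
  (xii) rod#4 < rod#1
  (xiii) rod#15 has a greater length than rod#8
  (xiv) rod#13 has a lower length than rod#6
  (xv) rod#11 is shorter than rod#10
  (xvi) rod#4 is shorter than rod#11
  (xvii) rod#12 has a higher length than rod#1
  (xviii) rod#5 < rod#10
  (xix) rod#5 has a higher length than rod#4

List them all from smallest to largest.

rod#13 < rod#14 < rod#6 < rod#17 < rod#8 < rod#15 < rod#4 < rod#5 < rod#11 < rod#10 < rod#1 < rod#12

Each adjacent pair is fixed by a given relation: rod#13 < rod#14; rod#14 < rod#6; rod#6 < rod#17; rod#17 < rod#8; rod#8 < rod#15; rod#15 < rod#4; rod#4 < rod#5; rod#5 < rod#11; rod#11 < rod#10; rod#10 < rod#1; rod#1 < rod#12. Chaining them end to end gives the full order.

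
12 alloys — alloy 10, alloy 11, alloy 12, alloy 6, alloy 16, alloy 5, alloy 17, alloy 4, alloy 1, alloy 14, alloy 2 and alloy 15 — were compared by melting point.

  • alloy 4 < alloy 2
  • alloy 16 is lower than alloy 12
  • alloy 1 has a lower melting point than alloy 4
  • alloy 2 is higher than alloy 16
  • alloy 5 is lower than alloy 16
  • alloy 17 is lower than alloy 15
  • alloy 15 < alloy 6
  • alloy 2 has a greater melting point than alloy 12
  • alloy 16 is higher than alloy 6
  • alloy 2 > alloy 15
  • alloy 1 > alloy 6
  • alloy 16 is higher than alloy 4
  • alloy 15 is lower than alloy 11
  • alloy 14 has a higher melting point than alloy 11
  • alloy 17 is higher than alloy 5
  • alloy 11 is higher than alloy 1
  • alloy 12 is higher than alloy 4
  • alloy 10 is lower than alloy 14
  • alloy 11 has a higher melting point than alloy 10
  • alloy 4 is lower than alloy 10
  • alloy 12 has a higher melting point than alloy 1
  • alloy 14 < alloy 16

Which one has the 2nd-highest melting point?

alloy 12

Chaining the given pairs: alloy 5 < alloy 17 < alloy 15 < alloy 6 < alloy 1 < alloy 4 < alloy 10 < alloy 11 < alloy 14 < alloy 16 < alloy 12 < alloy 2.
The 2nd largest is alloy 12.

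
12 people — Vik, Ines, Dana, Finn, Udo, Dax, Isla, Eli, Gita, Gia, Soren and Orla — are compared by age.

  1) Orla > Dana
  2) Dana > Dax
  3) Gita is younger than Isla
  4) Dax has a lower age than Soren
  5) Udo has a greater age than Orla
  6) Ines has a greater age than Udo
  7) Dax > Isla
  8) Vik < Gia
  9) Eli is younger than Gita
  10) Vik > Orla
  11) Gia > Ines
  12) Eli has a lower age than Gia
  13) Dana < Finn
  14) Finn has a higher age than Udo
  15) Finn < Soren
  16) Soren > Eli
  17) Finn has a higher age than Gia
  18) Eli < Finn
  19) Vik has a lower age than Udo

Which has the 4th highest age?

Ines

Chaining the given pairs: Eli < Gita < Isla < Dax < Dana < Orla < Vik < Udo < Ines < Gia < Finn < Soren.
Counting 4 from the largest end gives Ines.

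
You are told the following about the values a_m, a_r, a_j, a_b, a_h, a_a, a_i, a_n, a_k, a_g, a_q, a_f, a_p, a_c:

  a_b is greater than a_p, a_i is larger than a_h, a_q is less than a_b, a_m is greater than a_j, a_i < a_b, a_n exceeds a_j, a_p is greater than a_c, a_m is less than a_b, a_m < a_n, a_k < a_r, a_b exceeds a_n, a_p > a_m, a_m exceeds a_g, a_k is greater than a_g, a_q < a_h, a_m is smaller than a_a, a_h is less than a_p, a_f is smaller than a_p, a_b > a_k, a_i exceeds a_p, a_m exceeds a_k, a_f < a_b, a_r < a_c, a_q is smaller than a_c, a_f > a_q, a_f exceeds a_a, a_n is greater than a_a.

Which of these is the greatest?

a_b

Chaining downward from a_b: directly below it, a_k, a_q, a_m, a_f, a_p, a_i, a_n; then a_g, a_c, a_j, a_a, a_h; then a_r.
That covers every other element, and nothing is given above a_b, so a_b is the greatest.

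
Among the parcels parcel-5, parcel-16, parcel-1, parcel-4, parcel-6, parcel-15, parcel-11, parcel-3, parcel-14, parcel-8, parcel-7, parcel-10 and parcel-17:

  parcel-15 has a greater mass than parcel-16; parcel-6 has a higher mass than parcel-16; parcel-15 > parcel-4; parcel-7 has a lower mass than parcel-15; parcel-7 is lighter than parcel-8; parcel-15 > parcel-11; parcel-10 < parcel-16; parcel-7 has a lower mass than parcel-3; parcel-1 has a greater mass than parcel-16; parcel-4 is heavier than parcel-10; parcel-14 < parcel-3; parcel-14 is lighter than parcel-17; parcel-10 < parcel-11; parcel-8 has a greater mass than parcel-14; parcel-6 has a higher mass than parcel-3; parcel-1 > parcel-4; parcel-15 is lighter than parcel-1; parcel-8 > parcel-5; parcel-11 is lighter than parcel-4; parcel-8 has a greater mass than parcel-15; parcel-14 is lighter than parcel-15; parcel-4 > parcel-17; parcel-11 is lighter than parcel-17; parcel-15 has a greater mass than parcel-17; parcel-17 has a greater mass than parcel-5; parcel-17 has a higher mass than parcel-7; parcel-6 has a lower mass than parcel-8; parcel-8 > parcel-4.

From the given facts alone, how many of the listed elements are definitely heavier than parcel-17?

Directly above parcel-17: parcel-4, parcel-15.
One step further: parcel-1, parcel-8 (4 so far).
Nothing else is reachable above parcel-17; 4 in all.

4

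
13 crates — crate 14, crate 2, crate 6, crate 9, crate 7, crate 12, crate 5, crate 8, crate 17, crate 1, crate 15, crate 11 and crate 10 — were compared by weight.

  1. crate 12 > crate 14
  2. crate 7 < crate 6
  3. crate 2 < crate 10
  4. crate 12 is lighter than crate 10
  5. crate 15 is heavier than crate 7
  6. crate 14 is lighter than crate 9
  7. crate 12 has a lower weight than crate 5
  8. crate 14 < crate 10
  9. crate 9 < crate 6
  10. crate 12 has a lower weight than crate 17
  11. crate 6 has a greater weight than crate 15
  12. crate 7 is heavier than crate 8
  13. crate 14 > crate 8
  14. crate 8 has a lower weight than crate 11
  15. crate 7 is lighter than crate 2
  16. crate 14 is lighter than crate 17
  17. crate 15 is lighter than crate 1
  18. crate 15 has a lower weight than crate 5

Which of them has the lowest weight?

crate 8

Chaining upward from crate 8: directly above it, crate 14, crate 7, crate 11; then crate 15, crate 2, crate 12, crate 9, crate 6, crate 10, crate 17; then crate 5, crate 1.
That covers every other element, and nothing is given below crate 8, so crate 8 is the lowest weight.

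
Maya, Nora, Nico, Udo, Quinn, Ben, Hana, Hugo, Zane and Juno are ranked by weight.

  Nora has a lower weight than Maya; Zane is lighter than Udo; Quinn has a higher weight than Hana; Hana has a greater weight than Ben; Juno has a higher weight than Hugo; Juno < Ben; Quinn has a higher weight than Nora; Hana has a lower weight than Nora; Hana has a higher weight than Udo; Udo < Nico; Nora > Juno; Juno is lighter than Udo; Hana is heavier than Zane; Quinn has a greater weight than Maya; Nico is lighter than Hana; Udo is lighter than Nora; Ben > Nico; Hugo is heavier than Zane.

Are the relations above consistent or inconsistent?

The single ordering Zane < Hugo < Juno < Udo < Nico < Ben < Hana < Nora < Maya < Quinn satisfies every listed relation, so no contradiction arises.

consistent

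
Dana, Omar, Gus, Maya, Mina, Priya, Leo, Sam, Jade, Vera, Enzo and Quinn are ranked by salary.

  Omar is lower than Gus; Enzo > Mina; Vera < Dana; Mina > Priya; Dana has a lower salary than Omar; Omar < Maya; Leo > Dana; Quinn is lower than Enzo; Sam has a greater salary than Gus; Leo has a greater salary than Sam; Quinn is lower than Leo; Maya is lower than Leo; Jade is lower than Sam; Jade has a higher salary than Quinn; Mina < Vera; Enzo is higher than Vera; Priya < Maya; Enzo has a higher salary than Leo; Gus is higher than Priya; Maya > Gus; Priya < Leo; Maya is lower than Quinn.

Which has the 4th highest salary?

The consecutive relations fix a unique order: Priya < Mina < Vera < Dana < Omar < Gus < Maya < Quinn < Jade < Sam < Leo < Enzo.
The 4th largest is Jade.

Jade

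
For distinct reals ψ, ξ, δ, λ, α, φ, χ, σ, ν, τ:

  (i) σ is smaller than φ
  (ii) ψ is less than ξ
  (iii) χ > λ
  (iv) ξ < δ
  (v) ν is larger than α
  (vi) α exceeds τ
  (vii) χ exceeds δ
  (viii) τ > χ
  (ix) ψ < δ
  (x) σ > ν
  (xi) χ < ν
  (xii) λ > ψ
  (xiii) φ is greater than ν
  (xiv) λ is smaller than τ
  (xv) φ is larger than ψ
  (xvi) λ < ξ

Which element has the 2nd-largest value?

Chaining the given pairs: ψ < λ < ξ < δ < χ < τ < α < ν < σ < φ.
Counting 2 from the largest end gives σ.

σ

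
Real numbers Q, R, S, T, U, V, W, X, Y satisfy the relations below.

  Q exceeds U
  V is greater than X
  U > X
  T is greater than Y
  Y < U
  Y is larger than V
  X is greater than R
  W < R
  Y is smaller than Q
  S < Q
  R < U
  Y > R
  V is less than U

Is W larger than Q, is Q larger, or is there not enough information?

The relevant relations are W < R; R < X; X < V; V < Y; Y < U; U < Q.
Together: W < R < X < V < Y < U < Q.
So Q is larger.

Q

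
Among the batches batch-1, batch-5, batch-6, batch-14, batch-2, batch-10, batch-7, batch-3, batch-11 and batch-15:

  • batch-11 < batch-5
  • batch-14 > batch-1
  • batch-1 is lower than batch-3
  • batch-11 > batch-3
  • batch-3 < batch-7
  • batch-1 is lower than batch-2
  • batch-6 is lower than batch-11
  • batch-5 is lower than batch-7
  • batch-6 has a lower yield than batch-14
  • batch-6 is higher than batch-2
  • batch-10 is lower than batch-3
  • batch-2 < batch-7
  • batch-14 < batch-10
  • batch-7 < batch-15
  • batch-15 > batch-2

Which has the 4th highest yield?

batch-11

The consecutive relations fix a unique order: batch-1 < batch-2 < batch-6 < batch-14 < batch-10 < batch-3 < batch-11 < batch-5 < batch-7 < batch-15.
The 4th largest is batch-11.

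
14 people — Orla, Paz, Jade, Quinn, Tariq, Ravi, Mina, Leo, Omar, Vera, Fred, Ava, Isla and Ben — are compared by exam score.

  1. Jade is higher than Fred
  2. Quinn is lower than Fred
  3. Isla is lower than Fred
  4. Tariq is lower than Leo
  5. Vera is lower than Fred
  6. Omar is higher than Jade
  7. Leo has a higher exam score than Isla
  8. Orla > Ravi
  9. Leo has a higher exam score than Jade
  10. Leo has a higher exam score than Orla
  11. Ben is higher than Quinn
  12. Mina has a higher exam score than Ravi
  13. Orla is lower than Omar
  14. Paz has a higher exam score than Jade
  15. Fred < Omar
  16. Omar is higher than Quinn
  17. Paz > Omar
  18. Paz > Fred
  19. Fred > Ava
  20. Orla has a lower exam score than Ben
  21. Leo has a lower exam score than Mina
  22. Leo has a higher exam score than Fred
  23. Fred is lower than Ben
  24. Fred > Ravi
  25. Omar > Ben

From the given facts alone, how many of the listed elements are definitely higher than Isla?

The elements the relations force above Isla are Fred, Ben, Jade, Leo, Mina, Omar, Paz — no chain reaches any other.
That is 7.

7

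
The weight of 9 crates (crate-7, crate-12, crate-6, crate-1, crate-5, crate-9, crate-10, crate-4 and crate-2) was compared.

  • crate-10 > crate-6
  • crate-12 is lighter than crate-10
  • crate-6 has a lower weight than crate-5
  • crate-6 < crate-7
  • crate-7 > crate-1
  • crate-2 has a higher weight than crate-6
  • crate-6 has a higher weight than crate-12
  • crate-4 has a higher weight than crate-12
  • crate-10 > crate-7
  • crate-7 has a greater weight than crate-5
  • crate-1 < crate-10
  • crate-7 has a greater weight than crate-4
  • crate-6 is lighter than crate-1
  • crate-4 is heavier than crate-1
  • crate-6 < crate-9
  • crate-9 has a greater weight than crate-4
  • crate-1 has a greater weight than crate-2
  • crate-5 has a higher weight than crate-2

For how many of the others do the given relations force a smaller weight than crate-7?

Directly below crate-7: crate-6, crate-1, crate-4, crate-5.
One step further: crate-12, crate-2 (6 so far).
Nothing else is reachable below crate-7; 6 in all.

6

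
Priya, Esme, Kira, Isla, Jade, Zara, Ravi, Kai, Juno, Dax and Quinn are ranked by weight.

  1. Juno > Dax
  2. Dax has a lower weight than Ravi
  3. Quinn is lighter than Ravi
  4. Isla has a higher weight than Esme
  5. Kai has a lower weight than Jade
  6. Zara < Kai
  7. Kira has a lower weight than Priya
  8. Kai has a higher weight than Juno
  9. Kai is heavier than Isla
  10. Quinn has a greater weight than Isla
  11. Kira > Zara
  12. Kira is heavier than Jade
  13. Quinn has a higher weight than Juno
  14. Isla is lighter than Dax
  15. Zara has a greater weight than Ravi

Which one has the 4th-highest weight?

Piecing the relations together gives one ordering: Esme < Isla < Dax < Juno < Quinn < Ravi < Zara < Kai < Jade < Kira < Priya.
Counting 4 from the largest end gives Kai.

Kai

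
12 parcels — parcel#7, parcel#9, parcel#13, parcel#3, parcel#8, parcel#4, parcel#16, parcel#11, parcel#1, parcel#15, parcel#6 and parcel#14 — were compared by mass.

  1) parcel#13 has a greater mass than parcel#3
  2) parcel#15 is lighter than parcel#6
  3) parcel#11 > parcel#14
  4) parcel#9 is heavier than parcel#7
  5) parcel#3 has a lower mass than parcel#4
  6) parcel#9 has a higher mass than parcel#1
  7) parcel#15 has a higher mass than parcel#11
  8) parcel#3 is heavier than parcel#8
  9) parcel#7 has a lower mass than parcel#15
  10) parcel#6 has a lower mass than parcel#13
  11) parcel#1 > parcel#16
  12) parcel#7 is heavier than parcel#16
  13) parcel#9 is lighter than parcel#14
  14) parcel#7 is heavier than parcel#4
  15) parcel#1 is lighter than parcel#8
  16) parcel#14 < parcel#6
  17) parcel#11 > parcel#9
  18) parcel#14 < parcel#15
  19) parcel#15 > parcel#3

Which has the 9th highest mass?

Chaining the given pairs: parcel#16 < parcel#1 < parcel#8 < parcel#3 < parcel#4 < parcel#7 < parcel#9 < parcel#14 < parcel#11 < parcel#15 < parcel#6 < parcel#13.
Counting 9 from the largest end gives parcel#3.

parcel#3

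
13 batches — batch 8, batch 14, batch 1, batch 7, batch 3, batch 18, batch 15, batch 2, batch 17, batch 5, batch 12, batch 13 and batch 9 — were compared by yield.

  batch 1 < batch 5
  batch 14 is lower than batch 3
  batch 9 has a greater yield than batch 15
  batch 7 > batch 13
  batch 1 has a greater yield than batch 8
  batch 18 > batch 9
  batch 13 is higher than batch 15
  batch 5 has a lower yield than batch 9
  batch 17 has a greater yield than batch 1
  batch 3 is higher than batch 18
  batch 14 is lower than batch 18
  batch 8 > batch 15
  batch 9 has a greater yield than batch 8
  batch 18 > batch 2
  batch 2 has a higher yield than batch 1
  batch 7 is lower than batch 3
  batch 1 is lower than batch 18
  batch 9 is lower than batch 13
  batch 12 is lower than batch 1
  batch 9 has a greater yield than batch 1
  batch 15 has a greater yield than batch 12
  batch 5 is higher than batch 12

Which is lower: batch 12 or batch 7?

batch 12

batch 12 < batch 15 and batch 15 < batch 8 give batch 12 < batch 8.
With batch 8 < batch 1: batch 12 < batch 15 < batch 8 < batch 1.
Then batch 1 < batch 5 extends the chain to batch 5.
With batch 5 < batch 9: batch 12 < batch 15 < batch 8 < batch 1 < batch 5 < batch 9.
Then batch 9 < batch 13 extends the chain to batch 13.
With batch 13 < batch 7: batch 12 < batch 15 < batch 8 < batch 1 < batch 5 < batch 9 < batch 13 < batch 7.
So batch 12 < batch 7; batch 12 is the lower of the two.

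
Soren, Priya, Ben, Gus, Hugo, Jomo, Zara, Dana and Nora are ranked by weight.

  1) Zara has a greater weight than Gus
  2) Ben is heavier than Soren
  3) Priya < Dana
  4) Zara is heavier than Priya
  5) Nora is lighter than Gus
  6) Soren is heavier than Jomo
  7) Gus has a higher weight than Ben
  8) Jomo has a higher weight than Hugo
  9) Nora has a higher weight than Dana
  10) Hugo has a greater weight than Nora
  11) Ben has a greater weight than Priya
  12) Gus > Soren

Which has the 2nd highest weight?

The consecutive relations fix a unique order: Priya < Dana < Nora < Hugo < Jomo < Soren < Ben < Gus < Zara.
Counting 2 from the largest end gives Gus.

Gus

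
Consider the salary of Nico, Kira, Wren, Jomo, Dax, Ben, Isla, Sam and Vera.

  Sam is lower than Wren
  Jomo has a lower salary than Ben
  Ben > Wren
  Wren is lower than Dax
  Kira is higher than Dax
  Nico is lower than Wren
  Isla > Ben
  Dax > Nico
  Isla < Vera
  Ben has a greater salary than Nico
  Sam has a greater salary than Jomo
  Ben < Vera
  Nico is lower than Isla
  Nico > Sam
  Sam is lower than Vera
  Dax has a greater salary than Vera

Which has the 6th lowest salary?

Chaining the given pairs: Jomo < Sam < Nico < Wren < Ben < Isla < Vera < Dax < Kira.
Counting 6 from the smallest end gives Isla.

Isla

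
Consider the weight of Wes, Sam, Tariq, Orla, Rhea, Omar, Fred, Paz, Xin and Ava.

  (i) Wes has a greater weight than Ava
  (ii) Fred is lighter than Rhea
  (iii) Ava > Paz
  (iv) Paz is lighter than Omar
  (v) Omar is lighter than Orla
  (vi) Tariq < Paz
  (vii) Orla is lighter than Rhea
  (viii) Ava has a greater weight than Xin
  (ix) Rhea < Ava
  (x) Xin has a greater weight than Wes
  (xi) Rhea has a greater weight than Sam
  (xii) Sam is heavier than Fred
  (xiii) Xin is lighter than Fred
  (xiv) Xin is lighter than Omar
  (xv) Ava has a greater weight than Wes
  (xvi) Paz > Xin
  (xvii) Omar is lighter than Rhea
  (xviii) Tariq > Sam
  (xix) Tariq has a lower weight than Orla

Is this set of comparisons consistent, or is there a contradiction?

inconsistent

Chaining the given relations yields Wes < Xin < Fred < Sam < Tariq < Paz < Omar < Orla < Rhea < Ava, so Wes < Ava. But one relation states Ava < Wes. These cannot both hold.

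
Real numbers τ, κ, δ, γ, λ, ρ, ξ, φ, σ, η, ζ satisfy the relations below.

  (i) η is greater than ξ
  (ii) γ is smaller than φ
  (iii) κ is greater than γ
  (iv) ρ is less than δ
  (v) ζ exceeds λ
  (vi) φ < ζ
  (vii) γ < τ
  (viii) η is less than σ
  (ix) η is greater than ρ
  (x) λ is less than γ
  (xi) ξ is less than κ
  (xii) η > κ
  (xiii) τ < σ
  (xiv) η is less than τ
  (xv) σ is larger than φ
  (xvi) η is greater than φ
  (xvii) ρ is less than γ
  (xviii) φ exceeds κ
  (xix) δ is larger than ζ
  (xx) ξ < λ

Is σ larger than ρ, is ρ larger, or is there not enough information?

Link the given pairs in sequence: ρ < γ; γ < κ; κ < φ; φ < η; η < τ; τ < σ.
Chaining these gives ρ < γ < κ < φ < η < τ < σ.
So σ is larger.

σ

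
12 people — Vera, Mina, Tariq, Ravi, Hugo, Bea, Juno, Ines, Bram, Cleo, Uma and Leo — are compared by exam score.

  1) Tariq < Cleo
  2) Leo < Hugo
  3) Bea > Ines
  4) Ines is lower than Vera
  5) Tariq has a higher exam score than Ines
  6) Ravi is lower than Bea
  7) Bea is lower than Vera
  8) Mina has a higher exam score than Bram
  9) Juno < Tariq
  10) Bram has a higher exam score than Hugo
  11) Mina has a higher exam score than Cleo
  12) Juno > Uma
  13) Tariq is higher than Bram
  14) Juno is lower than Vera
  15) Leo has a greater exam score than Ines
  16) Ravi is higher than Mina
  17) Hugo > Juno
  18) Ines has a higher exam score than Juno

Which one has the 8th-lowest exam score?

Cleo

The consecutive relations fix a unique order: Uma < Juno < Ines < Leo < Hugo < Bram < Tariq < Cleo < Mina < Ravi < Bea < Vera.
Counting 8 from the smallest end gives Cleo.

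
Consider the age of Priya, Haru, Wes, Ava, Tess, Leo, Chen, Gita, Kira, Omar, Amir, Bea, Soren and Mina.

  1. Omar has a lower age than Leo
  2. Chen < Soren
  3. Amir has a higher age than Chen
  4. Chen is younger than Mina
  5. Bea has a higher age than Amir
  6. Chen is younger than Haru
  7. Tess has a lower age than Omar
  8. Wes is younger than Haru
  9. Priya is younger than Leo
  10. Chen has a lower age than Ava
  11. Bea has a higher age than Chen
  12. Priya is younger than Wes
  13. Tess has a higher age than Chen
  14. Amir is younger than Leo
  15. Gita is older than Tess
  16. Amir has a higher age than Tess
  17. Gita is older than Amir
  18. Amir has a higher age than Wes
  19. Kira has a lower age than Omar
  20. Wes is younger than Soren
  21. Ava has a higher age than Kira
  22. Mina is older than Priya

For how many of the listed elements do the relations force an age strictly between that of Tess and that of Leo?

2

The relations place Tess below Leo. An element lies strictly between them when it is forced above Tess and also forced below Leo.
Above Tess: {Omar, Amir, Bea, Gita}. Below Leo: {Kira, Priya, Chen, Wes, Omar, Amir}.
Intersection: {Omar, Amir} — 2.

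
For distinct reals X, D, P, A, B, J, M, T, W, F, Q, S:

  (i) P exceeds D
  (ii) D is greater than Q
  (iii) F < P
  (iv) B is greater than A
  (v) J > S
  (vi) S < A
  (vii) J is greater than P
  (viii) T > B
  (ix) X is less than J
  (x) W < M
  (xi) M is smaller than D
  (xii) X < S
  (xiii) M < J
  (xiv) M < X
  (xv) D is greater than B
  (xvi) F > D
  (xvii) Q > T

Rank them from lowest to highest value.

Each adjacent pair is fixed by a given relation: W < M; M < X; X < S; S < A; A < B; B < T; T < Q; Q < D; D < F; F < P; P < J. Chaining them end to end gives the full order.

W < M < X < S < A < B < T < Q < D < F < P < J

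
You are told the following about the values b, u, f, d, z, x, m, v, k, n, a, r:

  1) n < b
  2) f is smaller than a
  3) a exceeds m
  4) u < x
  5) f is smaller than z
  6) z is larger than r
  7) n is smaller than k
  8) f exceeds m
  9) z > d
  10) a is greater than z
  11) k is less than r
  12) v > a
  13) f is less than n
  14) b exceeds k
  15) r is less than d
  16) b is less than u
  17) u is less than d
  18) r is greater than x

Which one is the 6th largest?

x

Piecing the relations together gives one ordering: m < f < n < k < b < u < x < r < d < z < a < v.
The 6th largest is x.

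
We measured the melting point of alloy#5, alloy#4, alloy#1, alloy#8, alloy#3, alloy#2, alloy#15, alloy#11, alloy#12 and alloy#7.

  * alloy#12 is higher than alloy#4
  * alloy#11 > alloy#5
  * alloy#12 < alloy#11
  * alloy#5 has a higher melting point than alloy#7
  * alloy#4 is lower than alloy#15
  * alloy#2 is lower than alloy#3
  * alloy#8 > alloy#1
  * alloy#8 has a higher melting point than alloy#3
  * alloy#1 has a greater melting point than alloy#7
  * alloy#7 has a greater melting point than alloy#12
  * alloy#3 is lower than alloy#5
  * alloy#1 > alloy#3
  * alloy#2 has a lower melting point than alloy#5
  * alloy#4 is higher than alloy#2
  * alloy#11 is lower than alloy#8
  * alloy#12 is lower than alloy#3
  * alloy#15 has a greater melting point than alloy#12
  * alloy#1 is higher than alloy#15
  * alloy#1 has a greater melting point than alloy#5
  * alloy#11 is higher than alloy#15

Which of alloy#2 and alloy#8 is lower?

alloy#2 < alloy#4 and alloy#4 < alloy#12 give alloy#2 < alloy#12.
With alloy#12 < alloy#7: alloy#2 < alloy#4 < alloy#12 < alloy#7.
With alloy#7 < alloy#5: alloy#2 < alloy#4 < alloy#12 < alloy#7 < alloy#5.
With alloy#5 < alloy#11: alloy#2 < alloy#4 < alloy#12 < alloy#7 < alloy#5 < alloy#11.
Then alloy#11 < alloy#8 extends the chain to alloy#8.
So alloy#2 < alloy#8; alloy#2 is the lower of the two.

alloy#2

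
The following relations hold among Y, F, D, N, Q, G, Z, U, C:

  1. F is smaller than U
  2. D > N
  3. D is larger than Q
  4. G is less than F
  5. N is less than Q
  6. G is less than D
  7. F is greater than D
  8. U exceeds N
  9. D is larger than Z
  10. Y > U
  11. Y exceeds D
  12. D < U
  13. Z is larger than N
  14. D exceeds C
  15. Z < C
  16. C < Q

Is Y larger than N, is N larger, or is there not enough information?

Link the given pairs in sequence: N < Z; Z < C; C < Q; Q < D; D < F; F < U; U < Y.
Chaining these gives N < Z < C < Q < D < F < U < Y.
So Y is larger.

Y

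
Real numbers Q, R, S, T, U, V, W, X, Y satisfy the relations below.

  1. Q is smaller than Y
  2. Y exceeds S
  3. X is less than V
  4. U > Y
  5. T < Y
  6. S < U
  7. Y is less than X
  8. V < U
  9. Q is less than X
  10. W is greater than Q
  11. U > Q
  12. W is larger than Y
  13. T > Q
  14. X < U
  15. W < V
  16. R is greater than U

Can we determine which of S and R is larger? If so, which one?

The relevant relations are S < Y; Y < W; W < V; V < U; U < R.
Chaining these gives S < Y < W < V < U < R.
So R is larger.

R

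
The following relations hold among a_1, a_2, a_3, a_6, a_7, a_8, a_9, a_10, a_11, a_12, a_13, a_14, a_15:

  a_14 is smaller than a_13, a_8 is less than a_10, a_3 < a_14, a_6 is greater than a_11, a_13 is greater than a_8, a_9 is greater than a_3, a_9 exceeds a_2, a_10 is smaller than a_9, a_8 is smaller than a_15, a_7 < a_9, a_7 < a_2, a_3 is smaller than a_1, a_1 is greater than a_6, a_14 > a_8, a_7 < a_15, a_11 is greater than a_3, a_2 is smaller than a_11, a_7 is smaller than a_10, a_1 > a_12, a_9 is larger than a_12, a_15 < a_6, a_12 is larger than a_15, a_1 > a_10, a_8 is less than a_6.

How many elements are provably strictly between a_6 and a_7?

Chaining upward from a_7 reaches: a_15, a_2, a_11, a_12, a_10, a_9, a_1.
Chaining downward from a_6 reaches: a_8, a_3, a_15, a_2, a_11.
Strictly between a_7 and a_6 are those in both lists: a_15, a_2, a_11 — 3 elements.

3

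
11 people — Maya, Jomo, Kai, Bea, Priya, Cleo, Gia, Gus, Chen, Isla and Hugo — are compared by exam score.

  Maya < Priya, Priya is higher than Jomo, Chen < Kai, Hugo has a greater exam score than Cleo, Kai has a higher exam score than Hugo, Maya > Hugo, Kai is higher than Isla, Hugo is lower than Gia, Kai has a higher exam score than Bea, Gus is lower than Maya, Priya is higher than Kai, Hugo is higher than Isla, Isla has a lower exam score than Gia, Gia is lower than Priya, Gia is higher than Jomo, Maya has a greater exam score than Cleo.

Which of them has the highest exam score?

Priya

Chaining downward from Priya: directly below it, Jomo, Gia, Kai, Maya; then Cleo, Bea, Isla, Chen, Hugo, Gus.
That covers every other element, and nothing is given above Priya, so Priya is the highest exam score.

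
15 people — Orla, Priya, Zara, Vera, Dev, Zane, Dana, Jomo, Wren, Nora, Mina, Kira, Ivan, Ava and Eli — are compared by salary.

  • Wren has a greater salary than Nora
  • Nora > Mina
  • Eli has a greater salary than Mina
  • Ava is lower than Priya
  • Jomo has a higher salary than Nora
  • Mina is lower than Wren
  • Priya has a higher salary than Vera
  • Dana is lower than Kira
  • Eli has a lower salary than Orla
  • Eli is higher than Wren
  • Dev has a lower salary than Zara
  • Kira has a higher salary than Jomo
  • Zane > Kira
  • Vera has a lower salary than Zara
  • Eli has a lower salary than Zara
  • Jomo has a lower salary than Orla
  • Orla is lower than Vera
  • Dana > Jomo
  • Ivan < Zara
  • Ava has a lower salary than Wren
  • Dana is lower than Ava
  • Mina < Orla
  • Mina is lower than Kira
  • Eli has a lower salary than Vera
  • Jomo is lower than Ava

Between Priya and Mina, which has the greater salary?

Link the given pairs in sequence: Mina < Nora; Nora < Jomo; Jomo < Dana; Dana < Ava; Ava < Wren; Wren < Eli; Eli < Orla; Orla < Vera; Vera < Priya.
Chaining these gives Mina < Nora < Jomo < Dana < Ava < Wren < Eli < Orla < Vera < Priya.
So Mina < Priya; Priya is the higher of the two.

Priya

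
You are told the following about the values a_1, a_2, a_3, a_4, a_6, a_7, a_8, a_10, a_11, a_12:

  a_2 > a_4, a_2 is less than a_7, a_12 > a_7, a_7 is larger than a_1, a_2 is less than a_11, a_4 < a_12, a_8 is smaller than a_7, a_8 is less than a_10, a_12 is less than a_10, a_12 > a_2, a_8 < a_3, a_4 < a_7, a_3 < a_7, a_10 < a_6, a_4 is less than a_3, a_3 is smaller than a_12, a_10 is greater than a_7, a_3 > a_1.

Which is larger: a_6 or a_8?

Link the given pairs in sequence: a_8 < a_3; a_3 < a_7; a_7 < a_12; a_12 < a_10; a_10 < a_6.
Together: a_8 < a_3 < a_7 < a_12 < a_10 < a_6.
So a_8 < a_6; a_6 is the larger of the two.

a_6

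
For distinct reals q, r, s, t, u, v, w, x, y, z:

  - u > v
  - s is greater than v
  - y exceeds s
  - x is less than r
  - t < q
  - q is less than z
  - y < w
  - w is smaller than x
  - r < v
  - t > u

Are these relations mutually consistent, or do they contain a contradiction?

inconsistent

Chaining the given relations yields s < y < w < x < r < v, so s < v. But one relation states v < s. These cannot both hold.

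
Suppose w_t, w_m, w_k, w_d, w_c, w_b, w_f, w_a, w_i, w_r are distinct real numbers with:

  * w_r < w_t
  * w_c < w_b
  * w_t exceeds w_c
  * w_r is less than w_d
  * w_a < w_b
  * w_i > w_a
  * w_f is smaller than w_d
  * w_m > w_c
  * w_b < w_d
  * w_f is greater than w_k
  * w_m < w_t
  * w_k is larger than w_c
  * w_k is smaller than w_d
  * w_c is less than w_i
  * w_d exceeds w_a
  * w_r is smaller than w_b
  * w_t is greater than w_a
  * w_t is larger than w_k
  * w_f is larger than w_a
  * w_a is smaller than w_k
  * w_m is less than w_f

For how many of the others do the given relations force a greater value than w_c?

7

From w_c the given relations immediately reach w_i, w_k, w_b, w_m, w_t.
From those, w_f, w_d — 7 in total.
Nothing else is reachable above w_c; 7 in all.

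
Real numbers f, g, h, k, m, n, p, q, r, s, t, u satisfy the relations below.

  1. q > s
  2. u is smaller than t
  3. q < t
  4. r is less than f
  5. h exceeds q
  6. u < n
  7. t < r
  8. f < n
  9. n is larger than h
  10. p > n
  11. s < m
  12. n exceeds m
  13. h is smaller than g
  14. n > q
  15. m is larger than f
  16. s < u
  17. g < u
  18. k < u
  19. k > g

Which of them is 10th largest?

Chaining the given pairs: s < q < h < g < k < u < t < r < f < m < n < p.
The 10th largest is h.

h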